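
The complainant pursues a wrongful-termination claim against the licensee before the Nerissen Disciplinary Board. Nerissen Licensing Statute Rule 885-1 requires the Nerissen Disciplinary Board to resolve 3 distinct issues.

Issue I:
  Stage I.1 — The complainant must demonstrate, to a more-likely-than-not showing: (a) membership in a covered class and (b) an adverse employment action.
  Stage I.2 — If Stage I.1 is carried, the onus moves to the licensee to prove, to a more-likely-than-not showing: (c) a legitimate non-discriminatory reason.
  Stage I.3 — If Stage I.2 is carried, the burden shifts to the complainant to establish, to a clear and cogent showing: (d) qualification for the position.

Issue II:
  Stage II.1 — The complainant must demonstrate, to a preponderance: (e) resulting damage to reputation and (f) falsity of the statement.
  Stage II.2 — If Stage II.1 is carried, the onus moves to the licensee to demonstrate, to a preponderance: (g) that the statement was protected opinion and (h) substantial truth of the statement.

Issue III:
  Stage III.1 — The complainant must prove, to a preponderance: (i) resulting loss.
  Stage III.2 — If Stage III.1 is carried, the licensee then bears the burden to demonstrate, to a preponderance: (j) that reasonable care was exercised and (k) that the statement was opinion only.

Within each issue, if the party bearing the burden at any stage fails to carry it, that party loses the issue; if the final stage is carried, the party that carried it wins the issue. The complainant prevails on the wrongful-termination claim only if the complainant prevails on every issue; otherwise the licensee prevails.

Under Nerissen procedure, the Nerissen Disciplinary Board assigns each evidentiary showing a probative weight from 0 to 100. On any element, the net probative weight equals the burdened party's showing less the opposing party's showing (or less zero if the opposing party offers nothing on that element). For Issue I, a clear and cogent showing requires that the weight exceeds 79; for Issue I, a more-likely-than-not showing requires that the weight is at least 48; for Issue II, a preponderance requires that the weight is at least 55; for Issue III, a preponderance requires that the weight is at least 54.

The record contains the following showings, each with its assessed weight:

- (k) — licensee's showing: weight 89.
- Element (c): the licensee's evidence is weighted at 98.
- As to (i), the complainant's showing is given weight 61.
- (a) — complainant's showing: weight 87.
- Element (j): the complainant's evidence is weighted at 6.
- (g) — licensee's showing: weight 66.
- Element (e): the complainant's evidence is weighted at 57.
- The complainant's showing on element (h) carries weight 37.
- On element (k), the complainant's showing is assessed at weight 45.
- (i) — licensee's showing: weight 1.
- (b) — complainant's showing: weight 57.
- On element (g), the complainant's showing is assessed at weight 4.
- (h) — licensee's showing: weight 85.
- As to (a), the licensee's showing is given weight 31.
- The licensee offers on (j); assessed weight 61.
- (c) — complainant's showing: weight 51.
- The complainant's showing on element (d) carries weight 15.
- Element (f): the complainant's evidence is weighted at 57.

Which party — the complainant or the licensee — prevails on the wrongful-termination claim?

complainant

— Issue I —
Stage I.1 (complainant, a more-likely-than-not showing, weight is at least 48): (a) net 87−31=56 ≥ 48 — meets; (b) 57 ≥ 48 — meets.
  Stage I.1 carried; the burden shifts to the licensee.
Stage I.2 (licensee, a more-likely-than-not showing, weight is at least 48): (c) net 98−51=47 < 48 — fails.
  Not every element is met, so the licensee fails to carry Stage I.2.
So the complainant prevails on this issue.
— Issue II —
At Stage II.1 the complainant must meet a preponderance (weight is at least 55): on (e) the weight is 57, which does reach 55, so (e) meets the standard; on (f) the weight is 57, ≥ 55, so (f) meets the standard.
  The complainant carries Stage II.1; the licensee now bears the burden.
At Stage II.2 the licensee must meet a preponderance (weight is at least 55): on (g) the weight is 66 less the opposing 4 gives net 62, ≥ 55, so (g) meets the standard; on (h) the weight is 85 less the opposing 37 gives net 48, which does not reach 55, so (h) does not meet the standard.
  The licensee does not carry Stage II.2.
The complainant prevails on this issue.
— Issue III —
Stage III.1 — burden on complainant; standard: a preponderance (weight is at least 54).
    (i): 61 − 1 = 60 ≥ 54 [met]
  All elements met. The burden passes to the licensee.
Stage III.2 — burden on licensee; standard: a preponderance (weight is at least 54).
    (j): 61 − 6 = 55 ≥ 54 [met]
    (k): 89 − 45 = 44 < 54 [not met]
  Not every element is met, so the licensee fails to carry Stage III.2.
The analysis ends at Stage III.2; the complainant prevails on this issue.
Per-issue: Issue I → complainant; Issue II → complainant; Issue III → complainant. The complainant must prevail on every issue; overall, the complainant prevails.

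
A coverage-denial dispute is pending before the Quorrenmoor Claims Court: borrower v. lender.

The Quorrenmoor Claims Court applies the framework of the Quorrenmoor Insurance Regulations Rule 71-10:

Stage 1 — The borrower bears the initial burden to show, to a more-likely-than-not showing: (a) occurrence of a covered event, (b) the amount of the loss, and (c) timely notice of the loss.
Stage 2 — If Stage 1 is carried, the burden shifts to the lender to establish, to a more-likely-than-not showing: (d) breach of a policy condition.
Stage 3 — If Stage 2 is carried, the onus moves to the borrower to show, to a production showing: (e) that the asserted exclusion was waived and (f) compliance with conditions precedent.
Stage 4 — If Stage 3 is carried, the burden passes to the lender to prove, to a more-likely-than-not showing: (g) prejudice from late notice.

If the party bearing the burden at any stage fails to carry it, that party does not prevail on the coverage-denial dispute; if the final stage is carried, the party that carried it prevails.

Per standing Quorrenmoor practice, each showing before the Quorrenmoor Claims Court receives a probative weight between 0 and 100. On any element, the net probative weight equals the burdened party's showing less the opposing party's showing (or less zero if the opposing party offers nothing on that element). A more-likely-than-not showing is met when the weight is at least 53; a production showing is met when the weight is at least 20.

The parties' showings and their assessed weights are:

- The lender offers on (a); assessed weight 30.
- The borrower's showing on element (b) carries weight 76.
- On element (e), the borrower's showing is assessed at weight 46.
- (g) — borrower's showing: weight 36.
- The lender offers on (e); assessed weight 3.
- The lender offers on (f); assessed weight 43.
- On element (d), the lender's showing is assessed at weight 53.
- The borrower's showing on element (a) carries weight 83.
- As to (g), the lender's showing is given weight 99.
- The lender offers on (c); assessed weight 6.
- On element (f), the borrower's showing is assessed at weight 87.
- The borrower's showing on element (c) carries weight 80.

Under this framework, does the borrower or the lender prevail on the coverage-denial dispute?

Stage 1 (borrower, a more-likely-than-not showing, weight is at least 53): (a) net 83−30=53 ≥ 53 — meets; (b) 76 ≥ 53 — meets; (c) net 80−6=74 ≥ 53 — meets.
  All elements met. The burden passes to the lender.
Stage 2 (lender, a more-likely-than-not showing, weight is at least 53): (d) 53 ≥ 53 — meets.
  The lender carries Stage 2; the borrower now bears the burden.
Stage 3 (borrower, a production showing, weight is at least 20): (e) net 46−3=43 ≥ 20 — meets; (f) net 87−43=44 ≥ 20 — meets.
  Stage 3 is satisfied; the onus moves to the lender.
Stage 4 (lender, a more-likely-than-not showing, weight is at least 53): (g) net 99−36=63 ≥ 53 — meets.
  All elements met at the final stage.
With every stage satisfied, the lender prevails.

lender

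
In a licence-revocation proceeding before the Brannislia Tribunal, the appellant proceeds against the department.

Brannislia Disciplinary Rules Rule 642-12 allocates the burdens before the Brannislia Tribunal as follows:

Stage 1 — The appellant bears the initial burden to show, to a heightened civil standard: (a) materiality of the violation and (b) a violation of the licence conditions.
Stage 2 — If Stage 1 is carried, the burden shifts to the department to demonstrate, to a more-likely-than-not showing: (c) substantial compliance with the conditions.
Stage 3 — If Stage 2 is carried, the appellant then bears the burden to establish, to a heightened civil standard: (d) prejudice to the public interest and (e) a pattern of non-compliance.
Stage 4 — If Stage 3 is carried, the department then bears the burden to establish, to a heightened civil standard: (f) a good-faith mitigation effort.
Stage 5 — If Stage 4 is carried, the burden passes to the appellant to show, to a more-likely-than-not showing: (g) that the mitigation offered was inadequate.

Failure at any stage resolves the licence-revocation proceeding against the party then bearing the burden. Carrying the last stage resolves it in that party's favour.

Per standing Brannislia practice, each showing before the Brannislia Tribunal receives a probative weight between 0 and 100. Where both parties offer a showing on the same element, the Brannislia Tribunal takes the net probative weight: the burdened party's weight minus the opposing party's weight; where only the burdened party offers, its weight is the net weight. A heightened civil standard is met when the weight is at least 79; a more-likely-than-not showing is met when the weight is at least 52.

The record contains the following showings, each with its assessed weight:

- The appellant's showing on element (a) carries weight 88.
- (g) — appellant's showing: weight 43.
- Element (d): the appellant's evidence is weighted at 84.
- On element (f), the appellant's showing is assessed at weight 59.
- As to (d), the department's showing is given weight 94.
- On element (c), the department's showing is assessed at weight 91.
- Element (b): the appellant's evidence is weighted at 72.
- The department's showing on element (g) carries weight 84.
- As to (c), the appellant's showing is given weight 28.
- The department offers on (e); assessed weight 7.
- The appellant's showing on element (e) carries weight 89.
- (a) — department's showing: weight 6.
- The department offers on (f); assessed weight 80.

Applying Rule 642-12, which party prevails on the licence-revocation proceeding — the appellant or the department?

At Stage 1 the appellant must meet a heightened civil standard (weight is at least 79): on (a) the weight is 88 less the opposing 6 gives net 82, which does reach 79, so (a) meets the standard; on (b) the weight is 72, which does not reach 79, so (b) does not meet the standard.
  Stage 1 not carried; the appellant fails its burden.
The department prevails.

department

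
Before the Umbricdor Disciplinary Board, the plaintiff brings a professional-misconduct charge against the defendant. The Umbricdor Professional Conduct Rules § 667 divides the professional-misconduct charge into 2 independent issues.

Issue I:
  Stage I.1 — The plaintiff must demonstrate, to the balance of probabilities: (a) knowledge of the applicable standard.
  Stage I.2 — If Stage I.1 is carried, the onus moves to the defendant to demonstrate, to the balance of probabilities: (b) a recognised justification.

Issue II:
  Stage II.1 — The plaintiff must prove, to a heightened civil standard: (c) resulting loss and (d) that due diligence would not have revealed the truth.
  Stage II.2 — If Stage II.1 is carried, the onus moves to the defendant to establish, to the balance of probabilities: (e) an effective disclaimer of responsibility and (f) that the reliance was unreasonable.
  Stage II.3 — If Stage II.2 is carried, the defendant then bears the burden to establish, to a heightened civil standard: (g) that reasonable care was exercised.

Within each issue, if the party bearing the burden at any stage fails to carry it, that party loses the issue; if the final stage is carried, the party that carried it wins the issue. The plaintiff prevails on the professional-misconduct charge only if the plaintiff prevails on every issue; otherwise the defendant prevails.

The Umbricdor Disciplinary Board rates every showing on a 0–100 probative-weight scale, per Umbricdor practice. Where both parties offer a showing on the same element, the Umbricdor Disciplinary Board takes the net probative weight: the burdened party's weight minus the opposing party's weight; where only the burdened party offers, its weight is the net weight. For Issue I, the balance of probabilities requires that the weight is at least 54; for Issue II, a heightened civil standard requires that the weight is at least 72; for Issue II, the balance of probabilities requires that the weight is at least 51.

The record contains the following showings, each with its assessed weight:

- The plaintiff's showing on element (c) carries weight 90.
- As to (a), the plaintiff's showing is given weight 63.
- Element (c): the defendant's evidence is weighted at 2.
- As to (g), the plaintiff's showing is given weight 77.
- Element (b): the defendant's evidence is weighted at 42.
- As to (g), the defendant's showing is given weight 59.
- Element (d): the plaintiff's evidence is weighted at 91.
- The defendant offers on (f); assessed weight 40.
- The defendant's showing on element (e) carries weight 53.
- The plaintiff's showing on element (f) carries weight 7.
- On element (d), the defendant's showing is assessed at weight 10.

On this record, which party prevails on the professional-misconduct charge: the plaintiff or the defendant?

— Issue I —
Stage I.1 (plaintiff, the balance of probabilities, weight is at least 54): (a) 63 ≥ 54 — meets.
  All elements met. The burden passes to the defendant.
Stage I.2 (defendant, the balance of probabilities, weight is at least 54): (b) 42 < 54 — fails.
  Stage I.2 not carried; the defendant fails its burden.
The analysis ends at Stage I.2; the plaintiff prevails on this issue.
— Issue II —
Stage II.1 — burden on plaintiff; standard: a heightened civil standard (weight is at least 72).
    (c): 90 − 2 = 88 ≥ 72 [met]
    (d): 91 − 10 = 81 ≥ 72 [met]
  All elements met. The burden passes to the defendant.
Stage II.2 — burden on defendant; standard: the balance of probabilities (weight is at least 51).
    (e): 53 ≥ 51 [met]
    (f): 40 − 7 = 33 < 51 [not met]
  The defendant does not carry Stage II.2.
So the plaintiff prevails on this issue.
Per-issue: Issue I → plaintiff; Issue II → plaintiff. The plaintiff must prevail on every issue; overall, the plaintiff prevails.

plaintiff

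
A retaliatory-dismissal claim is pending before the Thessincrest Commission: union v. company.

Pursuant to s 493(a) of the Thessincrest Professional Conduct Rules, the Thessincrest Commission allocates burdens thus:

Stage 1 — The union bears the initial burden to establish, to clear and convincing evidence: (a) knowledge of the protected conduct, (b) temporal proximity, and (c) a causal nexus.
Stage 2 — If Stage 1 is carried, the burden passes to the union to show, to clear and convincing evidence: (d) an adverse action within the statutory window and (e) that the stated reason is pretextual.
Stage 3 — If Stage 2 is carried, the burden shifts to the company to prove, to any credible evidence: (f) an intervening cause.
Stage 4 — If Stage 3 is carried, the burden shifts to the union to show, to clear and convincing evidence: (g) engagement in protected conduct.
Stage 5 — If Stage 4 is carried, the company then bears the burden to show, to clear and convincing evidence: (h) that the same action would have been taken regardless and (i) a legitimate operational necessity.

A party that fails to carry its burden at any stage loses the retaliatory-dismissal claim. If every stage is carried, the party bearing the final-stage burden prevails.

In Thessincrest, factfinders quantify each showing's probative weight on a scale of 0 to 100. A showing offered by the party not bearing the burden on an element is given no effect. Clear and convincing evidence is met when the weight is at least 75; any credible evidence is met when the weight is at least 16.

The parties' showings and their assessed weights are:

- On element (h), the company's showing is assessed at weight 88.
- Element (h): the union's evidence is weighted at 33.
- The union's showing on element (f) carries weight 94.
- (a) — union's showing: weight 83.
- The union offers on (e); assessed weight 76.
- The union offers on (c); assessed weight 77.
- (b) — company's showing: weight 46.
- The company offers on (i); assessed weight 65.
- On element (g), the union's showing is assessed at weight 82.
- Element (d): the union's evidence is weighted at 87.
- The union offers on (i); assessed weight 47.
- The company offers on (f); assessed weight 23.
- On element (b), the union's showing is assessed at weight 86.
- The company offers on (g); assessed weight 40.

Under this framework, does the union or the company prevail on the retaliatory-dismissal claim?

Stage 1 (union, clear and convincing evidence, weight is at least 75): (a) 83 ≥ 75 — meets; (b) 86 (company's 46 disregarded) ≥ 75 — meets; (c) 77 ≥ 75 — meets.
  All elements met. The union retains the burden for Stage 2.
Stage 2 (union, clear and convincing evidence, weight is at least 75): (d) 87 ≥ 75 — meets; (e) 76 ≥ 75 — meets.
  The union carries Stage 2; the company now bears the burden.
Stage 3 (company, any credible evidence, weight is at least 16): (f) 23 (union's 94 disregarded) ≥ 16 — meets.
  Stage 3 is satisfied; the onus moves to the union.
Stage 4 (union, clear and convincing evidence, weight is at least 75): (g) 82 (company's 40 disregarded) ≥ 75 — meets.
  Stage 4 is satisfied; the onus moves to the company.
Stage 5 (company, clear and convincing evidence, weight is at least 75): (h) 88 (union's 33 disregarded) ≥ 75 — meets; (i) 65 (union's 47 disregarded) < 75 — fails.
  Not every element is met, so the company fails to carry Stage 5.
So the union prevails.

union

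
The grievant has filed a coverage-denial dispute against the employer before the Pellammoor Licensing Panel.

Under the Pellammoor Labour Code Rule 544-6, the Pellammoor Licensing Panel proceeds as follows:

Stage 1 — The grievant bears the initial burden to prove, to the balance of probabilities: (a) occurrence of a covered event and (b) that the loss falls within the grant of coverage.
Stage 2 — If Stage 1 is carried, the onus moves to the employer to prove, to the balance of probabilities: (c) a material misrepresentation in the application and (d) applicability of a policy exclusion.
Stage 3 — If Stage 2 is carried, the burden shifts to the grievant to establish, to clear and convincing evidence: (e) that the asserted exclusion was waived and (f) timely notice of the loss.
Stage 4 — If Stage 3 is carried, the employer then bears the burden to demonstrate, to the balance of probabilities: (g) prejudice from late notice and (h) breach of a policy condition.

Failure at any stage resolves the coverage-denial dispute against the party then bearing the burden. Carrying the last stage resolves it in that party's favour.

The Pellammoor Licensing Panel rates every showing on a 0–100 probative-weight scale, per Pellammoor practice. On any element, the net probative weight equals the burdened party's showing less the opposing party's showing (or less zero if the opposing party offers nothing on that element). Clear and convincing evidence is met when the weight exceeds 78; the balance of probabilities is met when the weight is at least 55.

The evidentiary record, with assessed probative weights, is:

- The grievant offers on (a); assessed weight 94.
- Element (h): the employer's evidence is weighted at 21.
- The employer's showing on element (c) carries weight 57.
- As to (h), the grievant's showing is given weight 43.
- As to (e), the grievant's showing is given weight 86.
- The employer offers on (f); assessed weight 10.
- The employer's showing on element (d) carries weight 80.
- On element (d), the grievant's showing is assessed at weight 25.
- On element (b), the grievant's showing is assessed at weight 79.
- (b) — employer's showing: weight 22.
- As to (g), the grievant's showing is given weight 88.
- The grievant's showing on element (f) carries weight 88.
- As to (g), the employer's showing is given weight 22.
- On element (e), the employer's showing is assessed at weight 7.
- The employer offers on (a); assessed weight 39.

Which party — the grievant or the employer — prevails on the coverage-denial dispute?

employer

Stage 1 — burden on grievant; standard: the balance of probabilities (weight is at least 55).
    (a): 94 − 39 = 55 ≥ 55 [met]
    (b): 79 − 22 = 57 ≥ 55 [met]
  Stage 1 carried; the burden shifts to the employer.
Stage 2 — burden on employer; standard: the balance of probabilities (weight is at least 55).
    (c): 57 ≥ 55 [met]
    (d): 80 − 25 = 55 ≥ 55 [met]
  All elements met. The burden passes to the grievant.
Stage 3 — burden on grievant; standard: clear and convincing evidence (weight exceeds 78).
    (e): 86 − 7 = 79 > 78 [met]
    (f): 88 − 10 = 78 ≤ 78 [not met]
  Not every element is met, so the grievant fails to carry Stage 3.
So the employer prevails.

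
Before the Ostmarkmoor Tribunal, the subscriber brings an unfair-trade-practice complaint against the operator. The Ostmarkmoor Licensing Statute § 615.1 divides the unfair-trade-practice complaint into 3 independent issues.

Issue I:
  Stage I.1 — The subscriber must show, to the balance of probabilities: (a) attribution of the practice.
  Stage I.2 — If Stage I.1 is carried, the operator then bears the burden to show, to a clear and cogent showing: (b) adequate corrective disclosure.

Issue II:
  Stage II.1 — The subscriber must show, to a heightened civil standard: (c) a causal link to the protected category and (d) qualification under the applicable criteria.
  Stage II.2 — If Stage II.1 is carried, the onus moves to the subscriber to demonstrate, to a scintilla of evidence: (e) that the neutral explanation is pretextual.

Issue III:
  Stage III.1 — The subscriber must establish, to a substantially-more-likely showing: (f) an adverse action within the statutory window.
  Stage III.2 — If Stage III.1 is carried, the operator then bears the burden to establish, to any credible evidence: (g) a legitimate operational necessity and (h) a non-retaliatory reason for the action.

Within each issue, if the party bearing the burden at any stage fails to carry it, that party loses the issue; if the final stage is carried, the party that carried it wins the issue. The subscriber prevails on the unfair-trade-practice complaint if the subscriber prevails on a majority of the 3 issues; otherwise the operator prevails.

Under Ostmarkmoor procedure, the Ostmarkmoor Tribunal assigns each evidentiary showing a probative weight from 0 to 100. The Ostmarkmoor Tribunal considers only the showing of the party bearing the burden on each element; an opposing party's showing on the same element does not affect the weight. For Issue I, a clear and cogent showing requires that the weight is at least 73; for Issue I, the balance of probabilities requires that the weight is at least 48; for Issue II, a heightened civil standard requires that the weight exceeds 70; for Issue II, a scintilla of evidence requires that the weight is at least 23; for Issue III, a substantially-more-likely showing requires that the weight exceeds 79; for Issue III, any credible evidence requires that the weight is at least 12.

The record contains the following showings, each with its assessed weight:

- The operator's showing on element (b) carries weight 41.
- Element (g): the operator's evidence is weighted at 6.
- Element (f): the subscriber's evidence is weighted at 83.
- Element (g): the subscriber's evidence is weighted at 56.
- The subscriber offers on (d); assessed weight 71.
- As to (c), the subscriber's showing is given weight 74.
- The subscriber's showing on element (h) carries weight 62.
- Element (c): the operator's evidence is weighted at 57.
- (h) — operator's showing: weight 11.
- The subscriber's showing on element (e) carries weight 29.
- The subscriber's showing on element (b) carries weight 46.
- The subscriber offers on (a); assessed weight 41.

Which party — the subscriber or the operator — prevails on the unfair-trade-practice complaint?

subscriber

— Issue I —
At Stage I.1 the subscriber must meet the balance of probabilities (weight is at least 48): on (a) the weight is 41, < 48, so (a) does not meet the standard.
  Not every element is met, so the subscriber fails to carry Stage I.1.
The analysis ends at Stage I.1; the operator prevails on this issue.
— Issue II —
Stage II.1 (subscriber, a heightened civil standard, weight exceeds 70): (c) 74 (operator's 57 disregarded) > 70 — meets; (d) 71 > 70 — meets.
  All elements met. The subscriber retains the burden for Stage II.2.
Stage II.2 (subscriber, a scintilla of evidence, weight is at least 23): (e) 29 ≥ 23 — meets.
  All elements met at the final stage.
Every stage carried; the subscriber prevails on this issue.
— Issue III —
Stage III.1 — burden on subscriber; standard: a substantially-more-likely showing (weight exceeds 79).
    (f): 83 > 79 [met]
  Stage III.1 is satisfied; the onus moves to the operator.
Stage III.2 — burden on operator; standard: any credible evidence (weight is at least 12).
    (g): 6 (subscriber's 56 disregarded) < 12 [not met]
    (h): 11 (subscriber's 62 disregarded) < 12 [not met]
  The operator does not carry Stage III.2.
So the subscriber prevails on this issue.
Per-issue: Issue I → operator; Issue II → subscriber; Issue III → subscriber. The subscriber must prevail on a majority of issues; overall, the subscriber prevails.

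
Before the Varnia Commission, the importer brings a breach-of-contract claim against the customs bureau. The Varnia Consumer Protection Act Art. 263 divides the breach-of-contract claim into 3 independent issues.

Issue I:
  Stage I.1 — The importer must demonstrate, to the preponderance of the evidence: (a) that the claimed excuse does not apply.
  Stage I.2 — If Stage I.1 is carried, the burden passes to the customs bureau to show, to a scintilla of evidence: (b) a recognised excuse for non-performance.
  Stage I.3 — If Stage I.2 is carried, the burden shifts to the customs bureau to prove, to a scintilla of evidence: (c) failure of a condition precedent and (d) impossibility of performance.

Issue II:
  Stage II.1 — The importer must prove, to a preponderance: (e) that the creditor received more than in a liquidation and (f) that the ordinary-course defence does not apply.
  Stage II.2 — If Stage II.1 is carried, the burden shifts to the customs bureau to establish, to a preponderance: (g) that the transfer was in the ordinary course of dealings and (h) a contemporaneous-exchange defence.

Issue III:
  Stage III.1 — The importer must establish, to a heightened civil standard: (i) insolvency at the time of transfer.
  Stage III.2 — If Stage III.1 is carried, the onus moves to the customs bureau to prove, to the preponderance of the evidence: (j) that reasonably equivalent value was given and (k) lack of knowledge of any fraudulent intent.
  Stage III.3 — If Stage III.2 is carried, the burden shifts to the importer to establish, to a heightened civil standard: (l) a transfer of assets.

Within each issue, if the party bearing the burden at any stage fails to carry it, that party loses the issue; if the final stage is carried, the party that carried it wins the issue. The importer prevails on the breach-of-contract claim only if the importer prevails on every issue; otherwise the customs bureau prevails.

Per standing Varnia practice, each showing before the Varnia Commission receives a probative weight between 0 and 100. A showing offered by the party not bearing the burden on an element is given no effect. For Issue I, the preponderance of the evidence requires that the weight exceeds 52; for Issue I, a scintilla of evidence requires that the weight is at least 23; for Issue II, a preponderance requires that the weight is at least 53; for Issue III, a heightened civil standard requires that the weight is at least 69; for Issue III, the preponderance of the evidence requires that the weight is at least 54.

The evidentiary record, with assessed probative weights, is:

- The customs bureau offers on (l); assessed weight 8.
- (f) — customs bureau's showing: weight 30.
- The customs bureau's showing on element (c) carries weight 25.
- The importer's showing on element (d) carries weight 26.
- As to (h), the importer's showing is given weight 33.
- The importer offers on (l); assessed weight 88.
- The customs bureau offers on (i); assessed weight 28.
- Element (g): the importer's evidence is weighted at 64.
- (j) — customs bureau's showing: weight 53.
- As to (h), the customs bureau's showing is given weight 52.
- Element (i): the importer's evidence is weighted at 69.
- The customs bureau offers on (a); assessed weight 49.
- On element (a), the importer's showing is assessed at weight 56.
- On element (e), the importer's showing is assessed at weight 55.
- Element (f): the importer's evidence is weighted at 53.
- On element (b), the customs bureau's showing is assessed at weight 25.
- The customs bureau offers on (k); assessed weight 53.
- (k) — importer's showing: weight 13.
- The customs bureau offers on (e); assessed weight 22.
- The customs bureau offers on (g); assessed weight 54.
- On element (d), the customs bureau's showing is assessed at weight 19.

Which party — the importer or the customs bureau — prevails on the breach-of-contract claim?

importer

— Issue I —
Stage I.1 — burden on importer; standard: the preponderance of the evidence (weight exceeds 52).
    (a): 56 (customs bureau's 49 disregarded) > 52 [met]
  Stage I.1 carried; the burden shifts to the customs bureau.
Stage I.2 — burden on customs bureau; standard: a scintilla of evidence (weight is at least 23).
    (b): 25 ≥ 23 [met]
  Stage I.2 carried; the burden remains with the customs bureau.
Stage I.3 — burden on customs bureau; standard: a scintilla of evidence (weight is at least 23).
    (c): 25 ≥ 23 [met]
    (d): 19 (importer's 26 disregarded) < 23 [not met]
  The customs bureau does not carry Stage I.3.
The importer prevails on this issue.
— Issue II —
Stage II.1 (importer, a preponderance, weight is at least 53): (e) 55 (customs bureau's 22 disregarded) ≥ 53 — meets; (f) 53 (customs bureau's 30 disregarded) ≥ 53 — meets.
  Stage II.1 is satisfied; the onus moves to the customs bureau.
Stage II.2 (customs bureau, a preponderance, weight is at least 53): (g) 54 (importer's 64 disregarded) ≥ 53 — meets; (h) 52 (importer's 33 disregarded) < 53 — fails.
  Not every element is met, so the customs bureau fails to carry Stage II.2.
The importer prevails on this issue.
— Issue III —
At Stage III.1 the importer must meet a heightened civil standard (weight is at least 69): on (i) the weight is 69 (the customs bureau's 28 is given no effect), ≥ 69, so (i) meets the standard.
  The importer carries Stage III.1; the customs bureau now bears the burden.
At Stage III.2 the customs bureau must meet the preponderance of the evidence (weight is at least 54): on (j) the weight is 53, which does not reach 54, so (j) does not meet the standard; on (k) the weight is 53 (the importer's 13 is given no effect), < 54, so (k) does not meet the standard.
  Not every element is met, so the customs bureau fails to carry Stage III.2.
The importer prevails on this issue.
Per-issue: Issue I → importer; Issue II → importer; Issue III → importer. The importer must prevail on every issue; overall, the importer prevails.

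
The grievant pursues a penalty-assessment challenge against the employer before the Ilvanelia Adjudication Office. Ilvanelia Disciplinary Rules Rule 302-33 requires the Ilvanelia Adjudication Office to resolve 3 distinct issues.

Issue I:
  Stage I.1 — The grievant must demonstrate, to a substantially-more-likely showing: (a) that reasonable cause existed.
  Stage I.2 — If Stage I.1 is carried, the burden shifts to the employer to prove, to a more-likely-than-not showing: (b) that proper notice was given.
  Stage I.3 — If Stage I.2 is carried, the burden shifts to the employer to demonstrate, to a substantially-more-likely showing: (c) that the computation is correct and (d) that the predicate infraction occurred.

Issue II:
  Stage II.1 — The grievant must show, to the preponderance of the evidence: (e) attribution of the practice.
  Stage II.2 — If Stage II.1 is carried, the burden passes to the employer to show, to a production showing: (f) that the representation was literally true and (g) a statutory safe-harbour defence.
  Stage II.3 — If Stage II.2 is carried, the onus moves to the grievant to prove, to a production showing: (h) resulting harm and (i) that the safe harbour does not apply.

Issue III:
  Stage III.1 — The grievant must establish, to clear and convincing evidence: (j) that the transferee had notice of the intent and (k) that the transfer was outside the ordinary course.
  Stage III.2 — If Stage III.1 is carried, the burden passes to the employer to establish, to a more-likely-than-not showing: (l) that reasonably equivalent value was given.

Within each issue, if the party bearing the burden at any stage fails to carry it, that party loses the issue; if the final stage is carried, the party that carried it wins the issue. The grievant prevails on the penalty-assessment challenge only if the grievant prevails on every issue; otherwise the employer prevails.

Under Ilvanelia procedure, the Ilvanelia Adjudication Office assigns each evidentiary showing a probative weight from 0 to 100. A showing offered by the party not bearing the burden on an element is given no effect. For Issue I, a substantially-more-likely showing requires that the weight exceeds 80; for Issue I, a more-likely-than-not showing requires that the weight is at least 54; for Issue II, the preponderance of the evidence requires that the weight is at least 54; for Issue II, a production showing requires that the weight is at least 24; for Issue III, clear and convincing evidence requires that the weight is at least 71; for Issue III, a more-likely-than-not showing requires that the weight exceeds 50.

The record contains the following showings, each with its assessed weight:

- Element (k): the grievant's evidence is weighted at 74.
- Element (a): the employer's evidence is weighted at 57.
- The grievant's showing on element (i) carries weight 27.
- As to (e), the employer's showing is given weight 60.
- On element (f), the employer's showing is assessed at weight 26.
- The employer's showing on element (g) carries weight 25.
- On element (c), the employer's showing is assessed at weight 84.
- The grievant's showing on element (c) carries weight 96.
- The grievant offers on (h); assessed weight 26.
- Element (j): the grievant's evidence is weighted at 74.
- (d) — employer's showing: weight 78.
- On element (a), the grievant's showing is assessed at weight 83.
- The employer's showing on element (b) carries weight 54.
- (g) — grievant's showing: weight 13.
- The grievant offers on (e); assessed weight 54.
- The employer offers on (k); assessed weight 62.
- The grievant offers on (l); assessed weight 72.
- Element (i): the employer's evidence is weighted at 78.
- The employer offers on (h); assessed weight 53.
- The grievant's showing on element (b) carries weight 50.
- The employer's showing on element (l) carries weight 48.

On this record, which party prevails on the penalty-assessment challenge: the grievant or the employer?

— Issue I —
At Stage I.1 the grievant must meet a substantially-more-likely showing (weight exceeds 80): on (a) the weight is 83 (the employer's 57 is given no effect), which does exceed 80, so (a) meets the standard.
  The grievant carries Stage I.1; the employer now bears the burden.
At Stage I.2 the employer must meet a more-likely-than-not showing (weight is at least 54): on (b) the weight is 54 (the grievant's 50 is given no effect), ≥ 54, so (b) meets the standard.
  Stage I.2 is satisfied; the employer continues to bear the burden.
At Stage I.3 the employer must meet a substantially-more-likely showing (weight exceeds 80): on (c) the weight is 84 (the grievant's 96 is given no effect), > 80, so (c) meets the standard; on (d) the weight is 78, ≤ 80, so (d) does not meet the standard.
  The employer does not carry Stage I.3.
The analysis ends at Stage I.3; the grievant prevails on this issue.
— Issue II —
At Stage II.1 the grievant must meet the preponderance of the evidence (weight is at least 54): on (e) the weight is 54 (the employer's 60 is given no effect), ≥ 54, so (e) meets the standard.
  All elements met. The burden passes to the employer.
At Stage II.2 the employer must meet a production showing (weight is at least 24): on (f) the weight is 26, ≥ 24, so (f) meets the standard; on (g) the weight is 25 (the grievant's 13 is given no effect), which does reach 24, so (g) meets the standard.
  All elements met. The burden passes to the grievant.
At Stage II.3 the grievant must meet a production showing (weight is at least 24): on (h) the weight is 26 (the employer's 53 is given no effect), ≥ 24, so (h) meets the standard; on (i) the weight is 27 (the employer's 78 is given no effect), ≥ 24, so (i) meets the standard.
  Stage II.3 carried; the final stage is satisfied.
Every stage carried; the grievant prevails on this issue.
— Issue III —
Stage III.1 — burden on grievant; standard: clear and convincing evidence (weight is at least 71).
    (j): 74 ≥ 71 [met]
    (k): 74 (employer's 62 disregarded) ≥ 71 [met]
  Stage III.1 carried; the burden shifts to the employer.
Stage III.2 — burden on employer; standard: a more-likely-than-not showing (weight exceeds 50).
    (l): 48 (grievant's 72 disregarded) ≤ 50 [not met]
  Not every element is met, so the employer fails to carry Stage III.2.
So the grievant prevails on this issue.
Per-issue: Issue I → grievant; Issue II → grievant; Issue III → grievant. The grievant must prevail on every issue; overall, the grievant prevails.

grievant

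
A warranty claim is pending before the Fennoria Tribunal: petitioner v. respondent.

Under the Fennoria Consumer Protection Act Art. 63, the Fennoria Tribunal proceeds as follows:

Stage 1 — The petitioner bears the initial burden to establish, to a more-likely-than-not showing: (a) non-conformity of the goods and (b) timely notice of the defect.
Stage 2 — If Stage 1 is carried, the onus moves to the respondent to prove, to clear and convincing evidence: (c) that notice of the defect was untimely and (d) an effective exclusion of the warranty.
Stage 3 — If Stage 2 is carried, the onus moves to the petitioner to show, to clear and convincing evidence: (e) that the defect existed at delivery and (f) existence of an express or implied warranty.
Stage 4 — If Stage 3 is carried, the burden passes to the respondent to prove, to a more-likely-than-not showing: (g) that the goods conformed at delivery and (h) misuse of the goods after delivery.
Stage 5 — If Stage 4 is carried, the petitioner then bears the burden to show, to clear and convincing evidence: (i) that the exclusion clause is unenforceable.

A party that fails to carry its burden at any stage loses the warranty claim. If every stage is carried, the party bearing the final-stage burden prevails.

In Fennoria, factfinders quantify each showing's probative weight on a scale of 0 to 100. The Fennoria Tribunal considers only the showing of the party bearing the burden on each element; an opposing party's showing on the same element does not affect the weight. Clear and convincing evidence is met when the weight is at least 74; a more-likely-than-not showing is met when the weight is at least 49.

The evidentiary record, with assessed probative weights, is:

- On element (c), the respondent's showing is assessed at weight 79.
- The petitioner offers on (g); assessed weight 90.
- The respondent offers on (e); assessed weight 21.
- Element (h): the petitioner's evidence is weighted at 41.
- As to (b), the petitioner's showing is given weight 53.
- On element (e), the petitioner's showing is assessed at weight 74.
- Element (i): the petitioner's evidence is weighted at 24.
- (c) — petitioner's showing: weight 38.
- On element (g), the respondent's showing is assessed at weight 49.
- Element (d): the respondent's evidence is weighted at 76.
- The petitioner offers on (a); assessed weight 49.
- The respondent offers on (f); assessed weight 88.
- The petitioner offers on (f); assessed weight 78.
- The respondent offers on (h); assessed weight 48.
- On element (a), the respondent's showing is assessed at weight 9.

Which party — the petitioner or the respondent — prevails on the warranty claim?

petitioner

Stage 1 (petitioner, a more-likely-than-not showing, weight is at least 49): (a) 49 (respondent's 9 disregarded) ≥ 49 — meets; (b) 53 ≥ 49 — meets.
  All elements met. The burden passes to the respondent.
Stage 2 (respondent, clear and convincing evidence, weight is at least 74): (c) 79 (petitioner's 38 disregarded) ≥ 74 — meets; (d) 76 ≥ 74 — meets.
  All elements met. The burden passes to the petitioner.
Stage 3 (petitioner, clear and convincing evidence, weight is at least 74): (e) 74 (respondent's 21 disregarded) ≥ 74 — meets; (f) 78 (respondent's 88 disregarded) ≥ 74 — meets.
  Stage 3 is satisfied; the onus moves to the respondent.
Stage 4 (respondent, a more-likely-than-not showing, weight is at least 49): (g) 49 (petitioner's 90 disregarded) ≥ 49 — meets; (h) 48 (petitioner's 41 disregarded) < 49 — fails.
  Not every element is met, so the respondent fails to carry Stage 4.
The analysis ends at Stage 4; the petitioner prevails.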